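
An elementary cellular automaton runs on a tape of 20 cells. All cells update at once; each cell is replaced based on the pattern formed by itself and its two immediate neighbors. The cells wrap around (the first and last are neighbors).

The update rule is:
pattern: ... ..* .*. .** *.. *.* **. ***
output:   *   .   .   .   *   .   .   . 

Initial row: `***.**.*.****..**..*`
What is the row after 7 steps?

..........*...*.....

step 1: .............*...*..
step 2: ************..**..**
step 3: ............*...*...
step 4: ***********..**..***
step 5: ...........*...*....
step 6: **********..**..****
step 7: ..........*...*.....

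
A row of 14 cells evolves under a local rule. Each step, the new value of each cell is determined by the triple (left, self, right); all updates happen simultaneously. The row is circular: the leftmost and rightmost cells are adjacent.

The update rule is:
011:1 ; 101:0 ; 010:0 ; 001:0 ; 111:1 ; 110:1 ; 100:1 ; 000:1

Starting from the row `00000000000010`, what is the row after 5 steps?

11111111111001
11111111111101
11111111111101  (fixed point — unchanged through step 5)

11111111111101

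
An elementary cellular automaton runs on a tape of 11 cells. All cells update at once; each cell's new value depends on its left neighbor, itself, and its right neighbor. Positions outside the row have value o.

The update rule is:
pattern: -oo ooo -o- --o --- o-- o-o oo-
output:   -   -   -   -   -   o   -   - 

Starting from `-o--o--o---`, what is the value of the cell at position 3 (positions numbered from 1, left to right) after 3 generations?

-

generation 1: --o--o--o--
generation 2: o--o--o--o-
generation 3: -o--o--o---
position 3 holds -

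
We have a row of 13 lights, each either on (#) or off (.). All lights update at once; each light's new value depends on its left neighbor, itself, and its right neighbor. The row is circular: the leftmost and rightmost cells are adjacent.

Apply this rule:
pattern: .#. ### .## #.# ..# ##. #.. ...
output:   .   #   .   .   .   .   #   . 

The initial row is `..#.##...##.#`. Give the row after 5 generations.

#.....#......
.#.....#.....
..#.....#....
...#.....#...
....#.....#..

....#.....#..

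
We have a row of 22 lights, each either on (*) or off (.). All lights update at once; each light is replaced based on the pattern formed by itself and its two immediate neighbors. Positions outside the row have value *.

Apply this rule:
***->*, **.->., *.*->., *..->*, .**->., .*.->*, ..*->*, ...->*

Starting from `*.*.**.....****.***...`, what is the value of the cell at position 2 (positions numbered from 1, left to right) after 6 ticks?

tick 1: ..*...*****.**...*.***
tick 2: ******.***....****..**
tick 3: *****...*.****.**.**.*
tick 4: ****.****..**.........
tick 5: ***...**.**..*********
tick 6: **.***.....**.********
position 2 holds *

*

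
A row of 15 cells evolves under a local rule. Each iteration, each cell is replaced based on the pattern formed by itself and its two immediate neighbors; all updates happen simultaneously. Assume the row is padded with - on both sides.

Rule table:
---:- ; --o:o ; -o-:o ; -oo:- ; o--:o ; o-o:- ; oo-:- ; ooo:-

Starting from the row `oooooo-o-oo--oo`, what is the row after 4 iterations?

-------o---oo--
------ooo-o--o-
-----o----ooooo
----ooo--o-----

----ooo--o-----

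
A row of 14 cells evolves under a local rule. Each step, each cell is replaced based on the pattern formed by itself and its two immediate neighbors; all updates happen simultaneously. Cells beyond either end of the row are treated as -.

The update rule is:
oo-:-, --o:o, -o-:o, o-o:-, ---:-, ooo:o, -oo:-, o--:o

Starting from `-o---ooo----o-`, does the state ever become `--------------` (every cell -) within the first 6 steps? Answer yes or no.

no

ooo-o-o-o--ooo
-o--o-o-ooo-o-
ooooo-o--o--oo
-ooo--oooooo--
o-o-oo-oooo-o-
o-o-----oo--oo
step 6 is o-o-----oo--oo, still not uniform -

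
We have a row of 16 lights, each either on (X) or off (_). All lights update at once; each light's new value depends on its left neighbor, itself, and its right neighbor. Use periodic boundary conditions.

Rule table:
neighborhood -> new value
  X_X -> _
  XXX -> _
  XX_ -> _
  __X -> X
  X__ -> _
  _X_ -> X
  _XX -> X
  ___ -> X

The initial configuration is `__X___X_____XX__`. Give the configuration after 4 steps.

XX____X___X_____

step 1: XXX_XXX_XXXXX__X
step 2: ____X___X_____XX
step 3: _XXXX_XXX_XXXXX_
step 4: XX____X___X_____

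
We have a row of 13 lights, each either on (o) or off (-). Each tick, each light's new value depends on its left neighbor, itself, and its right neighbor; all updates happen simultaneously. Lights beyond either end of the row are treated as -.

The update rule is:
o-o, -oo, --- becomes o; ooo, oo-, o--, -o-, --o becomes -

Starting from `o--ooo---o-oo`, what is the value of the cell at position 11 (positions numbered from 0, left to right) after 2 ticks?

-

tick 1: ---o---o--oo-
tick 2: oo---o----o--
position 11 holds -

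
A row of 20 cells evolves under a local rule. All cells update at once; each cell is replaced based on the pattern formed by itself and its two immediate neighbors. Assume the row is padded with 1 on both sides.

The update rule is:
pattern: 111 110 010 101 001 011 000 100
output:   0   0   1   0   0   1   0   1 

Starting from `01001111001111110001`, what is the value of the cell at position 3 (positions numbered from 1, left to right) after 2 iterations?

01101000101000001001
01001100101100001101
position 3 holds 0

0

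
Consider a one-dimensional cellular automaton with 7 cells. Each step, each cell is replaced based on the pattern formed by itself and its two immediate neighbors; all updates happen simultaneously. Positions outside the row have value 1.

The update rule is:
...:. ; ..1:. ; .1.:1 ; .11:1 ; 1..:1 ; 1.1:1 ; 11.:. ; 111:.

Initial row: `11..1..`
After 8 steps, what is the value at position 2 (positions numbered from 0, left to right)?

..1.11.
1.111.1
.11..11
11.1.1.
..11111
1.1....
.111...
11..1..
position 2 holds .

.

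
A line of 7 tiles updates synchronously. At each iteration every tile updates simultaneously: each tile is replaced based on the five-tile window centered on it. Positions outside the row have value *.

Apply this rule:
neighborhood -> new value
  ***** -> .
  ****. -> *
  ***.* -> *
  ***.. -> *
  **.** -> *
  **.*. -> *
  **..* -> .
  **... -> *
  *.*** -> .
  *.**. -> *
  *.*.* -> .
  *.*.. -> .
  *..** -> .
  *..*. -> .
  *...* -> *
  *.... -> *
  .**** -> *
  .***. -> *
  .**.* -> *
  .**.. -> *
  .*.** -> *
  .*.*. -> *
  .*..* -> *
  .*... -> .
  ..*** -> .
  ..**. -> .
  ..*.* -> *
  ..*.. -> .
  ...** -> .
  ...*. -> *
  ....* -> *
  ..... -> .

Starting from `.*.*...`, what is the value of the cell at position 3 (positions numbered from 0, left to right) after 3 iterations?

*.*..*.
**.*.**
***.*.*
position 3 holds .

.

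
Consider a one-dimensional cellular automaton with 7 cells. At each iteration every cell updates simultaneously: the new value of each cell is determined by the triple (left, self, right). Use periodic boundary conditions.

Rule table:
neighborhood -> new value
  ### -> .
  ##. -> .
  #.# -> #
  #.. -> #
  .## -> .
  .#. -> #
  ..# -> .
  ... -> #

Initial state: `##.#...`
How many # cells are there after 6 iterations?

2

..####.
#.....#
.####..
.....##
####...
....##.
count of #: 2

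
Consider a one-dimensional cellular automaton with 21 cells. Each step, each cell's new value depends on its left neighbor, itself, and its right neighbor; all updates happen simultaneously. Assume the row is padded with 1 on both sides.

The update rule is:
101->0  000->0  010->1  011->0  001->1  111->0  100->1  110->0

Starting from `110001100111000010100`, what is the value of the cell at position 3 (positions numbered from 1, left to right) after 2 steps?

001010011000100110111
111011100101111000000
position 3 holds 1

1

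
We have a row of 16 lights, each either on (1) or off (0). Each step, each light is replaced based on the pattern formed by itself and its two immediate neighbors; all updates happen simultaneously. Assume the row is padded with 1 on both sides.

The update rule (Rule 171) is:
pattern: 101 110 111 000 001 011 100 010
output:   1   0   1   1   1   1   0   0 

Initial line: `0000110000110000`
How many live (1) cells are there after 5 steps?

12

0111100111100111
1111001111001111
1110011110011111
1100111100111111
1001111001111111
count of 1: 12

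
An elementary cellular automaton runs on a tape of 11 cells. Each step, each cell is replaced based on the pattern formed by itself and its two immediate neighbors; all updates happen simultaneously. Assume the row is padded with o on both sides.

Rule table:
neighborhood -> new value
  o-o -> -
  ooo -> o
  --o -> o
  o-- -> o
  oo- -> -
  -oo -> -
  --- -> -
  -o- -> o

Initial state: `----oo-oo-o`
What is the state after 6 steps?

step 1: o--o-------
step 2: -oooo-----o
step 3: --oo-o---o-
step 4: oo---oo-oo-
step 5: o-o-o------
step 6: --o-oo----o

--o-oo----o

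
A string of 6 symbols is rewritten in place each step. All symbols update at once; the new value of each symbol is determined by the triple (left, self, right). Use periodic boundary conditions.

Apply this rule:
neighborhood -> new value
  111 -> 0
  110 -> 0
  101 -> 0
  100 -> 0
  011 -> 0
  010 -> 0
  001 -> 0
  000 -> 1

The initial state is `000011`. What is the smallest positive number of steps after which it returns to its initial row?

2

011000
000011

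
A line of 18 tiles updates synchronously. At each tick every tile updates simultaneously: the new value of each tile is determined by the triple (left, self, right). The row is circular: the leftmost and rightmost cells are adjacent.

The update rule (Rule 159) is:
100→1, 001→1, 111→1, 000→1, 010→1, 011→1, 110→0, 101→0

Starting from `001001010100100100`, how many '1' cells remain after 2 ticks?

111111010111111111
111110010111111111
count of 1: 15

15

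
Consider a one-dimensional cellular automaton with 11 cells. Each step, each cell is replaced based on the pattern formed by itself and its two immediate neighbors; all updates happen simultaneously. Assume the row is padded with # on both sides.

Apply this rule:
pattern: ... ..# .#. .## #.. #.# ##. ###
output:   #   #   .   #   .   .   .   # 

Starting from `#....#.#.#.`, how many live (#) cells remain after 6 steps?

step 1: ..###......
step 2: .###..#####
step 3: .##..######
step 4: .#..#######
step 5: ...########
step 6: .##########
count of #: 10

10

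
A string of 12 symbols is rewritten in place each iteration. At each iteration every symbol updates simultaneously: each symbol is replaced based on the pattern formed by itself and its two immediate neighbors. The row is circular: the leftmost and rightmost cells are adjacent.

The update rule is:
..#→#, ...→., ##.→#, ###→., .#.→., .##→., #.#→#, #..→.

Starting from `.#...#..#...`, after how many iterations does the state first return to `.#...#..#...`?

#...#..#....
...#..#....#
..#..#....#.
.#..#....#..
#..#....#...
..#....#...#
.#....#...#.
#....#...#..
....#...#..#
...#...#..#.
..#...#..#..
.#...#..#...

12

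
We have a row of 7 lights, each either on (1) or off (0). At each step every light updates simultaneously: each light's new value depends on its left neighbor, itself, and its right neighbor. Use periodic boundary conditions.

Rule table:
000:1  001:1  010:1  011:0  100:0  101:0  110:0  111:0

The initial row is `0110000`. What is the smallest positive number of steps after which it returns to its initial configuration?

step 1: 1000111
step 2: 0011000
step 3: 1100011
step 4: 0001100
step 5: 1110001
step 6: 0000110
step 7: 1111000
step 8: 0000011
step 9: 0111100
step 10: 1000001
step 11: 0011110
step 12: 1100000
step 13: 0001111
step 14: 0110000

14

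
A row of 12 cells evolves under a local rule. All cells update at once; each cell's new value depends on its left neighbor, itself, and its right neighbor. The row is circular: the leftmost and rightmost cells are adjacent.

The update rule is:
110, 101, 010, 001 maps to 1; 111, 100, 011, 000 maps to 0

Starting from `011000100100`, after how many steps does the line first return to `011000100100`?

12

101001101100
111010110101
001111011110
010001100010
110010100110
010111101011
111000111101
001001000110
011011001010
101101011110
110111100011
011000100100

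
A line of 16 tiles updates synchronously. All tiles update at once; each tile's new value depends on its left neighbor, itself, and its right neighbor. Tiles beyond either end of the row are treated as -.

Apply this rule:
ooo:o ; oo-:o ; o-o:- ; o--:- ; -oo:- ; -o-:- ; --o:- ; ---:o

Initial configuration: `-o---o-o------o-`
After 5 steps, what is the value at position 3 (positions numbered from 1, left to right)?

o

step 1: ---o-----oooo---
step 2: oo---ooo--ooo-oo
step 3: -o-o--oo---oo--o
step 4: -------o-o--o---
step 5: oooooo--------oo
position 3 holds o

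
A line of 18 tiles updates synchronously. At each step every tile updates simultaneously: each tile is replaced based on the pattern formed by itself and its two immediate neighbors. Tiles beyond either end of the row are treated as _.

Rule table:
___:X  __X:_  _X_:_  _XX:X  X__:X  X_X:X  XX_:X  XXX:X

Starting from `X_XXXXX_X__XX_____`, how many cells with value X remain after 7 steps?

17

_XXXXXXX_X_XXXXXXX
_XXXXXXXX_XXXXXXXX
_XXXXXXXXXXXXXXXXX
_XXXXXXXXXXXXXXXXX  (fixed point — unchanged through step 7)
count of X: 17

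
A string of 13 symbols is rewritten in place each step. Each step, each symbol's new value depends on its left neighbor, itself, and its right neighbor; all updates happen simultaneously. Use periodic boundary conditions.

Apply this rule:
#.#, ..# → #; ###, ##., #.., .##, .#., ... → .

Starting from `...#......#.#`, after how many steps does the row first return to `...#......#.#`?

..#......#.#.
.#......#.#..
#......#.#...
......#.#...#
.....#.#...#.
....#.#...#..
...#.#...#...
..#.#...#....
.#.#...#.....
#.#...#......
.#...#......#
#...#......#.
...#......#.#

13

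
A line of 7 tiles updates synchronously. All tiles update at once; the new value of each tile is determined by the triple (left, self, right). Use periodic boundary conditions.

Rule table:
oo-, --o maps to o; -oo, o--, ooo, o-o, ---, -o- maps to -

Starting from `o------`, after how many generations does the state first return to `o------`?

------o
-----o-
----o--
---o---
--o----
-o-----
o------

7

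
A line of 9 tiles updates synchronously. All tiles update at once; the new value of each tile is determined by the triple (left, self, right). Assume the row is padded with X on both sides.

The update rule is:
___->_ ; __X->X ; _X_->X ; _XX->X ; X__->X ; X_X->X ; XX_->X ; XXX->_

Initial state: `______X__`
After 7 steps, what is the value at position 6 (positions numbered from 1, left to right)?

X____XXXX
XX__XX___
_XXXXXX_X
XX____XXX
_XX__XX__
XXXXXXXXX
_________
position 6 holds _

_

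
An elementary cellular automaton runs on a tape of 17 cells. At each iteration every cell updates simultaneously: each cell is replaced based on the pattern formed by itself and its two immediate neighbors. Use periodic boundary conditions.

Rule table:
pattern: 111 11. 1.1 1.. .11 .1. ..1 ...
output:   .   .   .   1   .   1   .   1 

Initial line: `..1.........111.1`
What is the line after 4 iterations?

1.111111111.....1
...........1111..
1111111111.....11
..........1111...

..........1111...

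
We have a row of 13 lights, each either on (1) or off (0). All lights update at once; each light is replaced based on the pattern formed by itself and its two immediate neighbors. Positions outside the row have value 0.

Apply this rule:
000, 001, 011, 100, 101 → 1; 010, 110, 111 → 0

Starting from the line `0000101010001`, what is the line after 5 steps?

1011011011010

1111010101110
1000101011001
0111010110110
1100101101101
1011011011010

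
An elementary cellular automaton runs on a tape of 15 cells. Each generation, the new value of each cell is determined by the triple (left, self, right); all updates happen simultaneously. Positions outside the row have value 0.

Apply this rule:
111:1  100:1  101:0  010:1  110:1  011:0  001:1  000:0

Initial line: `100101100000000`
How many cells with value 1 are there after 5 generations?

9

111100110000000
011111011000000
101111001100000
100111110110000
111011110011000
count of 1: 9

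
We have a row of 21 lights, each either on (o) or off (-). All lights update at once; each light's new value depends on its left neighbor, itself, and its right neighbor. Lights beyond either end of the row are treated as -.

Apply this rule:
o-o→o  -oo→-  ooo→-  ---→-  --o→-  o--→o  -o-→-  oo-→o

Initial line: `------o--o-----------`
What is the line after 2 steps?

--------o--o---------

-------o--o----------
--------o--o---------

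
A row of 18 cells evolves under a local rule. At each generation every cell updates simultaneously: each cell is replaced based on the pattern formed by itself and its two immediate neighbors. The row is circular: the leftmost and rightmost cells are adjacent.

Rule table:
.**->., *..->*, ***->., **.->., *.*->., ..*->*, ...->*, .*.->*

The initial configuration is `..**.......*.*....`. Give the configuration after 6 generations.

..**..............

generation 1: **..********.*****
generation 2: ..**..............
generation 3: **..**************
generation 4: ..**..............  (repeats generation 2; period 2)
generation 6: ..**..............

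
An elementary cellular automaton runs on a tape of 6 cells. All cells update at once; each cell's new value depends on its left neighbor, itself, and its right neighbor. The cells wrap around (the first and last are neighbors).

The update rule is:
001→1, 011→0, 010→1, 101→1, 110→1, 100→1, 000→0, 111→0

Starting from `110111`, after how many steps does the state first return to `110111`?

3

step 1: 011000
step 2: 101100
step 3: 110111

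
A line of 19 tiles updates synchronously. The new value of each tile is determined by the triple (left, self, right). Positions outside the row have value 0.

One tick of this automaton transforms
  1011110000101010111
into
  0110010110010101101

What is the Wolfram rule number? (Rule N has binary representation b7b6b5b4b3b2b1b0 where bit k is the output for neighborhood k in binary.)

105

position 3: 111 → 0  (bit 7 = 0)
position 5: 110 → 1  (bit 6 = 1)
position 1: 101 → 1  (bit 5 = 1)
position 6: 100 → 0  (bit 4 = 0)
position 2: 011 → 1  (bit 3 = 1)
position 0: 010 → 0  (bit 2 = 0)
position 9: 001 → 0  (bit 1 = 0)
position 7: 000 → 1  (bit 0 = 1)
bits b7..b0 = 01101001 = 105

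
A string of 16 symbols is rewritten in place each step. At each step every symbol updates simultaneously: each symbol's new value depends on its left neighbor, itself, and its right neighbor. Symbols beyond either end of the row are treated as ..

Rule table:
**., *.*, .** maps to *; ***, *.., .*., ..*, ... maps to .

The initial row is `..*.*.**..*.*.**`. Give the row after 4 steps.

step 1: ...*.***...*.***
step 2: ....**.*....**.*
step 3: ....***.....***.
step 4: ....*.*.....*.*.

....*.*.....*.*.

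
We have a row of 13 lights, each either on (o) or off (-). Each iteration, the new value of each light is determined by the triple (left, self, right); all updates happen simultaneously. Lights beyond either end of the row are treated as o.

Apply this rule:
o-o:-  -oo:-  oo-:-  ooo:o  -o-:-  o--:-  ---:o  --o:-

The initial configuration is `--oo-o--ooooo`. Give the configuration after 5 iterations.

-o--o--------

---------oooo
-ooooooo--ooo
--ooooo----oo
---ooo--oo--o
-o--o--------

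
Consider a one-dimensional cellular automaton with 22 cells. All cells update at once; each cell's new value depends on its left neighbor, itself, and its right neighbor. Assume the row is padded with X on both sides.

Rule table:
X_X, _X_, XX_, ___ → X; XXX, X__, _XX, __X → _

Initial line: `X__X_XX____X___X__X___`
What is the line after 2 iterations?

iteration 1: X__XX_X_XX_X_X_X__X_X_
iteration 2: X___XXXX_XXXXXXX__XXXX

X___XXXX_XXXXXXX__XXXX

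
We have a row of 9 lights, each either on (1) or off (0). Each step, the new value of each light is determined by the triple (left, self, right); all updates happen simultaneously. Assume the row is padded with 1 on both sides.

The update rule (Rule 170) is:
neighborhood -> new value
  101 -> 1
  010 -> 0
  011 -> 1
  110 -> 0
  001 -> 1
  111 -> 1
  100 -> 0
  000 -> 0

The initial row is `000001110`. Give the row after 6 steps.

110111111

000011101
000111011
001110111
011101111
111011111
110111111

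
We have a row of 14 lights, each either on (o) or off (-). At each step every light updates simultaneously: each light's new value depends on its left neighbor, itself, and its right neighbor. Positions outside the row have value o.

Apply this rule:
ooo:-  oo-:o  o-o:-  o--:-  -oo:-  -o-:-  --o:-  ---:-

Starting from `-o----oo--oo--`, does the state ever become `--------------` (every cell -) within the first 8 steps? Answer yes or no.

step 1: -------o---o--
step 2: --------------
all cells are - at step 2

yes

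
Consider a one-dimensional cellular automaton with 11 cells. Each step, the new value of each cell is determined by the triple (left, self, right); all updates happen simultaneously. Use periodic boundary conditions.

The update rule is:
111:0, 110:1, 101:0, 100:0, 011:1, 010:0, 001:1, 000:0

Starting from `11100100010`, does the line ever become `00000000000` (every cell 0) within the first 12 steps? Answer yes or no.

no

10101000100
00000001001
00000010010
00000100100
00001001000
00010010000
00100100000
01001000000
10010000000
00100000001
01000000010
10000000100
step 12 is 10000000100, still not uniform 0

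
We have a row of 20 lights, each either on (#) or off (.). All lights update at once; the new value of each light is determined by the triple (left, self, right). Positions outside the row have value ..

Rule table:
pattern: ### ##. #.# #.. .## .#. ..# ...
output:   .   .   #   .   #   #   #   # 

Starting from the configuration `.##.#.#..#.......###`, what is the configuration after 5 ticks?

#.###..##..##..#####

##.####.##.#######..
#.##...##.##.......#
###..###.##..#######
#...##..##..##......
#.###..##..##..#####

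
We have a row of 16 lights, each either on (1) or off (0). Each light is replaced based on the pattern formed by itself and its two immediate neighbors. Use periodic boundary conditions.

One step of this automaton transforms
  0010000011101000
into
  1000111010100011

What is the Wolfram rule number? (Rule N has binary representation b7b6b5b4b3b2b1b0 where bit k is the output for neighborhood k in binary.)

position 9: 111 → 0  (bit 7 = 0)
position 10: 110 → 1  (bit 6 = 1)
position 11: 101 → 0  (bit 5 = 0)
position 3: 100 → 0  (bit 4 = 0)
position 8: 011 → 1  (bit 3 = 1)
position 2: 010 → 0  (bit 2 = 0)
position 1: 001 → 0  (bit 1 = 0)
position 0: 000 → 1  (bit 0 = 1)
bits b7..b0 = 01001001 = 73

73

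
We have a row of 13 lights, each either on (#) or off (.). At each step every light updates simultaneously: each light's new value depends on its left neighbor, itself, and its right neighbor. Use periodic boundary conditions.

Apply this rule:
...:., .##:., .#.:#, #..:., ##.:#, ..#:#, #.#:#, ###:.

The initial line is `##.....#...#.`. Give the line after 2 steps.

##...#.#.#..#

.#....##..###
##...#.#.#..#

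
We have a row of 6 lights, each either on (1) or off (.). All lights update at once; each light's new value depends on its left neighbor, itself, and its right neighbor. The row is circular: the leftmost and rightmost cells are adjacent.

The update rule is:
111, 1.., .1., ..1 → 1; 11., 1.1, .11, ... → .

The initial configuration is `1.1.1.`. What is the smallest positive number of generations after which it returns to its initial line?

generation 1: 1.1.1.

1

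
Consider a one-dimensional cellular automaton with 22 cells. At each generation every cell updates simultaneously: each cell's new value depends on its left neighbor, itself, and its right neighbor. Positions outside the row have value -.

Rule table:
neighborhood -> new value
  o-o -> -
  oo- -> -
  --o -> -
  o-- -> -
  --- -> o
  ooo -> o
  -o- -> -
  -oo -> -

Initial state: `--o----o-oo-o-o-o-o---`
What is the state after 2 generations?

--o----oooooooooooo---

o---oo--------------oo
--o----oooooooooooo---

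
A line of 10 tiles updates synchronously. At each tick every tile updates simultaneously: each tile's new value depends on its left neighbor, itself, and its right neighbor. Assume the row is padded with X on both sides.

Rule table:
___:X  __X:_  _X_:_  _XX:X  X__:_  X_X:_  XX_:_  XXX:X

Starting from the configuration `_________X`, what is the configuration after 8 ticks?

___X_X___X

tick 1: _XXXXXXX_X
tick 2: _XXXXXX__X
tick 3: _XXXXX___X
tick 4: _XXXX__X_X
tick 5: _XXX_____X
tick 6: _XX__XXX_X
tick 7: _X___XX__X
tick 8: ___X_X___X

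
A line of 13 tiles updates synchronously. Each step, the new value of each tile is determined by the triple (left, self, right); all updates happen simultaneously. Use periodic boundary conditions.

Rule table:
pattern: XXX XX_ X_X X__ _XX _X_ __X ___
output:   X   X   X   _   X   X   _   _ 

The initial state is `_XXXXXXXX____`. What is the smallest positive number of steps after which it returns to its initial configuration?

_XXXXXXXX____

1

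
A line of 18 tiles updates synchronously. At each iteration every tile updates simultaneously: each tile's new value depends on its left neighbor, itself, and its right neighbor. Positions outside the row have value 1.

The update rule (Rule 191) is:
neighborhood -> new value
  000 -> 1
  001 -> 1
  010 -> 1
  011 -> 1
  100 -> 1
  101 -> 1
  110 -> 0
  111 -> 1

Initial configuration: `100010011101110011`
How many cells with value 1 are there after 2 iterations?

16

iteration 1: 011111111011101111
iteration 2: 111111110111011111
count of 1: 16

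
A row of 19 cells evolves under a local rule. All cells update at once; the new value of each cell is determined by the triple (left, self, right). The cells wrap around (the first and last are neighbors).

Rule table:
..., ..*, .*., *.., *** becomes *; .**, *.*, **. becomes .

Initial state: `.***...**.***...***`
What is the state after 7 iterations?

..*.***....*.***.*.
***..*.*****..*..**
**.***..***.*****.*
*...*.**.*...***...
*****....****.*.***
****.****.**..*..**
***...**....*****.*

***...**....*****.*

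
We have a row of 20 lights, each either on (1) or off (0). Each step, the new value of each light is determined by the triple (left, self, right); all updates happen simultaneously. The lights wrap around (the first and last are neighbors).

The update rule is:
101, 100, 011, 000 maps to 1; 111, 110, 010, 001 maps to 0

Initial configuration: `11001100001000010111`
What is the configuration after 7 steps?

00101011100111001100
10010110010100101011
01001101001010010110
00101010100101001101
10010101010010101010
01001010101001010101
10100101010100101010

10100101010100101010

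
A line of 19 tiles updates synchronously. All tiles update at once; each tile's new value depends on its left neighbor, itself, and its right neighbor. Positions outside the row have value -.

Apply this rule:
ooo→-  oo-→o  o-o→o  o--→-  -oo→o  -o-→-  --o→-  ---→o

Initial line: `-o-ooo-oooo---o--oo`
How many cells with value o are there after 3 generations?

--oo-ooo--o-o----oo
o-oooo-o---o--oo-oo
-oo--oo--o----ooooo
count of o: 10

10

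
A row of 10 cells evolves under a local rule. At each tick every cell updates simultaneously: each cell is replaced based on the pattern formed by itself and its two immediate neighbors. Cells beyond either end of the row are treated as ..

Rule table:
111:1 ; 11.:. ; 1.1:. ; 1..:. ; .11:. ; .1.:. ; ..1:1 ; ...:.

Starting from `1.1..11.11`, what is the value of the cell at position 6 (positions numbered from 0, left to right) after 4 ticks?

tick 1: ....1.....
tick 2: ...1......
tick 3: ..1.......
tick 4: .1........
position 6 holds .

.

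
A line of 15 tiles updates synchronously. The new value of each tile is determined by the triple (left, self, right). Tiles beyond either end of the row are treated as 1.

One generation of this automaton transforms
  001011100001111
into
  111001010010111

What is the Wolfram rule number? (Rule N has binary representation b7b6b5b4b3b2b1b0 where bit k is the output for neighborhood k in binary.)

position 5: 111 → 1  (bit 7 = 1)
position 6: 110 → 0  (bit 6 = 0)
position 3: 101 → 0  (bit 5 = 0)
position 0: 100 → 1  (bit 4 = 1)
position 4: 011 → 0  (bit 3 = 0)
position 2: 010 → 1  (bit 2 = 1)
position 1: 001 → 1  (bit 1 = 1)
position 8: 000 → 0  (bit 0 = 0)
bits b7..b0 = 10010110 = 150

150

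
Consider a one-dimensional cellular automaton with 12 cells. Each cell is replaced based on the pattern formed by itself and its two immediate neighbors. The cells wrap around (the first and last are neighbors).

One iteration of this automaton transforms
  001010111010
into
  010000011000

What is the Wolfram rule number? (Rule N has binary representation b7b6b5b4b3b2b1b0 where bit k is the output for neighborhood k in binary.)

194

position 7: 111 → 1  (bit 7 = 1)
position 8: 110 → 1  (bit 6 = 1)
position 3: 101 → 0  (bit 5 = 0)
position 11: 100 → 0  (bit 4 = 0)
position 6: 011 → 0  (bit 3 = 0)
position 2: 010 → 0  (bit 2 = 0)
position 1: 001 → 1  (bit 1 = 1)
position 0: 000 → 0  (bit 0 = 0)
bits b7..b0 = 11000010 = 194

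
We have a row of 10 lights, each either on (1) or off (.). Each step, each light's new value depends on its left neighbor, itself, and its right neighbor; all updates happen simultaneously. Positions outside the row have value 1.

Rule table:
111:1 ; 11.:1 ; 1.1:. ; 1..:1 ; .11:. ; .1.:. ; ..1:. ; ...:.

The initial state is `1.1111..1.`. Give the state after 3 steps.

1..1111...
11..1111..
111..1111.

111..1111.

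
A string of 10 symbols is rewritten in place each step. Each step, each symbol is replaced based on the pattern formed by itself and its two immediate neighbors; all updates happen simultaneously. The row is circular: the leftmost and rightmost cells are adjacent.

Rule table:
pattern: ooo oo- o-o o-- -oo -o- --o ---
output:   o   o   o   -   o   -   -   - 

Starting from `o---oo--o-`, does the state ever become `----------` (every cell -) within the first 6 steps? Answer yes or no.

----oo---o
----oo----
----oo----  (fixed point — unchanged through step 6)
step 6 is ----oo----, still not uniform -

no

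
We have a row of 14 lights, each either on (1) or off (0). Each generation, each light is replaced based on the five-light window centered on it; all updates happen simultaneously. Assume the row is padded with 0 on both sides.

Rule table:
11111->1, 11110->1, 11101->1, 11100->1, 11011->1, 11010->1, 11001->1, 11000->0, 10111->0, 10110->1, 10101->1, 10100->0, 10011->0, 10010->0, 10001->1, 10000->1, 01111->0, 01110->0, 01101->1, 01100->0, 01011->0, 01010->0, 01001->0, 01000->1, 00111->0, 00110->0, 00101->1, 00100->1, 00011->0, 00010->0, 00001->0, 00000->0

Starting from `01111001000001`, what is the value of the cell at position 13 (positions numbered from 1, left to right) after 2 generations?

0

00011101110001
00000110010101
position 13 holds 0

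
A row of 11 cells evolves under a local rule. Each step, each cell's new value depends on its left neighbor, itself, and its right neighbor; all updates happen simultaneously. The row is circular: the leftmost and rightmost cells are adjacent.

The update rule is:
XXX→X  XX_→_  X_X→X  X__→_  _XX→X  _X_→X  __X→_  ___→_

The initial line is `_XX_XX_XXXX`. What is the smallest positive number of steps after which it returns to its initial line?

step 1: XX_XX_XXXX_
step 2: X_XX_XXXX_X
step 3: _XX_XXXX_XX
step 4: XX_XXXX_XX_
step 5: X_XXXX_XX_X
step 6: _XXXX_XX_XX
step 7: XXXX_XX_XX_
step 8: XXX_XX_XX_X
step 9: XX_XX_XX_XX
step 10: X_XX_XX_XXX
step 11: _XX_XX_XXXX

11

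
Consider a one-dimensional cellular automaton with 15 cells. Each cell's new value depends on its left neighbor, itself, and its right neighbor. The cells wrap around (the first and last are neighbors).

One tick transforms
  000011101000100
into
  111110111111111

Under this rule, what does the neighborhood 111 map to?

0

At position 5 the neighborhood is 111; the next row has 0 there.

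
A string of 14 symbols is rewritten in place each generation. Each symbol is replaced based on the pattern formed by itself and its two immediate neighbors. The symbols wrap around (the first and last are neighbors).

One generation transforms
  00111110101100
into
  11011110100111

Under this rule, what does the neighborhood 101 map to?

At position 7 the neighborhood is 101; the next row has 0 there.

0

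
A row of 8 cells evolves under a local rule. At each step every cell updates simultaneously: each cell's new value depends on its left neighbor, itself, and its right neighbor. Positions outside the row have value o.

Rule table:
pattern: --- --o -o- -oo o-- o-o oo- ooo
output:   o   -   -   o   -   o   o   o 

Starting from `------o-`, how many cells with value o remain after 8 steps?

6

-oooo--o
ooooo--o
ooooo--o  (fixed point — unchanged through step 8)
count of o: 6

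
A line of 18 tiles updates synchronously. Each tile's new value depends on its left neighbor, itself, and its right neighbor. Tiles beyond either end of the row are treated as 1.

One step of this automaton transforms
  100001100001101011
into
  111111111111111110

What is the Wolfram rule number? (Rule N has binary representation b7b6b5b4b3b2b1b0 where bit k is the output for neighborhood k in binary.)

127

position 17: 111 → 0  (bit 7 = 0)
position 0: 110 → 1  (bit 6 = 1)
position 13: 101 → 1  (bit 5 = 1)
position 1: 100 → 1  (bit 4 = 1)
position 5: 011 → 1  (bit 3 = 1)
position 14: 010 → 1  (bit 2 = 1)
position 4: 001 → 1  (bit 1 = 1)
position 2: 000 → 1  (bit 0 = 1)
bits b7..b0 = 01111111 = 127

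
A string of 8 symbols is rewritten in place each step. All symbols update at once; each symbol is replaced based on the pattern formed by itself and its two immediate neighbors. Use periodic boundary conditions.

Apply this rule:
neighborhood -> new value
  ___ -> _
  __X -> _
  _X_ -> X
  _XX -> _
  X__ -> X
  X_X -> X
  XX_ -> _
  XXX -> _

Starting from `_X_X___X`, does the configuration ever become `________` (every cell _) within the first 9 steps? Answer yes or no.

no

XXXXX__X
_____X__
_____XX_
_______X
X______X
_X______
_XX_____
___X____
___XX___
step 9 is ___XX___, still not uniform _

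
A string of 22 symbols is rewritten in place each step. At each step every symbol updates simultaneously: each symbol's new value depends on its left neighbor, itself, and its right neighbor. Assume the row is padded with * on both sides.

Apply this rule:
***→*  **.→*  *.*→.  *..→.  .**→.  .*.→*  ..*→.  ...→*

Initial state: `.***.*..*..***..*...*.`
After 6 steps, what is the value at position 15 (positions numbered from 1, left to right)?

.

step 1: ..**.*..*...**..*.*.*.
step 2: ...*.*..*.*..*..*.*.*.
step 3: .*.*.*..*.*..*..*.*.*.
step 4: .*.*.*..*.*..*..*.*.*.  (fixed point — unchanged through step 6)
position 15 holds .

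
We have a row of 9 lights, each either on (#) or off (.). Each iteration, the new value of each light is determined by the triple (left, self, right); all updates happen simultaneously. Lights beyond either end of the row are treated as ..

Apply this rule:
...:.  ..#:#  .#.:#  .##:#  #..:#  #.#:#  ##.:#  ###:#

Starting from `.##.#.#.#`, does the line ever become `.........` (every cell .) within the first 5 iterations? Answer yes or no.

no

#########
#########  (fixed point — unchanged through iteration 5)
iteration 5 is #########, still not uniform .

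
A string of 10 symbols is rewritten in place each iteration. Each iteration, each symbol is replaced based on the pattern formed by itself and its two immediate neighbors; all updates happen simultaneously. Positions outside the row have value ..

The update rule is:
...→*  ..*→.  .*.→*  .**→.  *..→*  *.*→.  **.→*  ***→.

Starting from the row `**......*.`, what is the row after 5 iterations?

***.**.*.*

iteration 1: .******.**
iteration 2: ......*..*
iteration 3: *****.**.*
iteration 4: ....*..*.*
iteration 5: ***.**.*.*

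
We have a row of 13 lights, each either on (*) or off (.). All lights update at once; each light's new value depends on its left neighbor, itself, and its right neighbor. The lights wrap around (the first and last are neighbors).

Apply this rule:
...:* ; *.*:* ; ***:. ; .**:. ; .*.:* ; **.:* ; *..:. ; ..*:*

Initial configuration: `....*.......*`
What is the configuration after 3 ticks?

tick 1: .****.*******
tick 2: *...**......*
tick 3: *.**.*.*****.

*.**.*.*****.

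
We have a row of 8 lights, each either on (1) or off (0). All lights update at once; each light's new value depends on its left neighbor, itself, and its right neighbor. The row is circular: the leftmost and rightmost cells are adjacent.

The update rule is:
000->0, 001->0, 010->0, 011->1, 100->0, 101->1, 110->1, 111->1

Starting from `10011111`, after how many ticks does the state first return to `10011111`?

tick 1: 10011111

1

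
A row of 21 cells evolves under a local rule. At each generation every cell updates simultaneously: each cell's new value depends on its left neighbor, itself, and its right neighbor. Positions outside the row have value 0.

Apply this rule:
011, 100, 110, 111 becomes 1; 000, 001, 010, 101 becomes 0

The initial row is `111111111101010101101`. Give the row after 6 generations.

111111111100000001100
111111111110000001110
111111111111000001111
111111111111100001111
111111111111110001111
111111111111111001111

111111111111111001111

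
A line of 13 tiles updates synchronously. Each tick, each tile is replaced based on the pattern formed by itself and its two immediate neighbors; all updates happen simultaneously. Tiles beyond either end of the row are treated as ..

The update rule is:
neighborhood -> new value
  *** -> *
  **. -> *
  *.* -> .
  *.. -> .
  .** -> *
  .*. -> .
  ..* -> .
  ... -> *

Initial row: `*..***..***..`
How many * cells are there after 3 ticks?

tick 1: ...***..***.*
tick 2: **.***..***..
tick 3: **.***..***.*
count of *: 9

9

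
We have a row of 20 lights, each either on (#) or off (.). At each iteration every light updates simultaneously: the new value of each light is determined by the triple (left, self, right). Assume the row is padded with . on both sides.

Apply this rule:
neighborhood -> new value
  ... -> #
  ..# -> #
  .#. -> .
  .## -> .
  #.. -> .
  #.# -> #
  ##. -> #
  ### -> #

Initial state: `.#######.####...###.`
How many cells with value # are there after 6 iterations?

13

#.#######.###.##.##.
.#.#######.###.##.#.
#.#.#######.###.##..
.#.#.#######.###.#.#
#.#.#.#######.###.#.
.#.#.#.#######.###..
count of #: 13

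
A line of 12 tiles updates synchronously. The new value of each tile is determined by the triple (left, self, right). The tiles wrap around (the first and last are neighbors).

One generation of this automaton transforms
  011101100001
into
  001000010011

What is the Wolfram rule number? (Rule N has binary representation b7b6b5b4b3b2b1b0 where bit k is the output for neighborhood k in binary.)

150

position 2: 111 → 1  (bit 7 = 1)
position 3: 110 → 0  (bit 6 = 0)
position 0: 101 → 0  (bit 5 = 0)
position 7: 100 → 1  (bit 4 = 1)
position 1: 011 → 0  (bit 3 = 0)
position 11: 010 → 1  (bit 2 = 1)
position 10: 001 → 1  (bit 1 = 1)
position 8: 000 → 0  (bit 0 = 0)
bits b7..b0 = 10010110 = 150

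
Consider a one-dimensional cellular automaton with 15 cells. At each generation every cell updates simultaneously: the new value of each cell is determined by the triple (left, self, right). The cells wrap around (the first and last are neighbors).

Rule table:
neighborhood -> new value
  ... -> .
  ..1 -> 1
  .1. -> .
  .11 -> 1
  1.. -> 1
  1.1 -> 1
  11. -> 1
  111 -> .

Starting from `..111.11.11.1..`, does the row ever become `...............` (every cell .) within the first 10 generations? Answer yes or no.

yes

generation 1: .11.11111111.1.
generation 2: 11111......11.1
generation 3: ....11....11111
generation 4: 1..1111..11...1
generation 5: 1111..111111.11
generation 6: ...1111....111.
generation 7: ..11..11..11.11
generation 8: 111111111111111
generation 9: ...............
all cells are . at generation 9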